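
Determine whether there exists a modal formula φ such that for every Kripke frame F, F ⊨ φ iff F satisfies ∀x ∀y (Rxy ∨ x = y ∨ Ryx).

Modal frame validity is preserved under disjoint unions.
Take 3 disjoint single-world reflexive frames: each is trivially connected, but their disjoint union has 3 worlds with no edge between distinct components, so it is not connected.
Hence connectedness of R is not modally definable.

No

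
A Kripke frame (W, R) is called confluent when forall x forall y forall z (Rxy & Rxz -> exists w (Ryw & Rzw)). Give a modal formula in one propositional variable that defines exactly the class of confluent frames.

◇□q → □◇q

The condition is convergence. The .2 schema ◇□q → □◇q defines it.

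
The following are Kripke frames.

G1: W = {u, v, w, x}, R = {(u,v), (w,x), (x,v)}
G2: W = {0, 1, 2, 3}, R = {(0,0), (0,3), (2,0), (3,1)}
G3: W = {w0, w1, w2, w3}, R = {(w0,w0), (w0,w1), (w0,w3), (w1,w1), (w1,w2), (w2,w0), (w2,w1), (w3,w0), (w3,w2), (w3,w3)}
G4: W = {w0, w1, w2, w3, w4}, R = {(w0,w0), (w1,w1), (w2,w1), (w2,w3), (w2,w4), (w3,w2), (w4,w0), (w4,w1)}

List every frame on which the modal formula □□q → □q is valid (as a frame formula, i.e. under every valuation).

G3

Frame correspondent (Sahlqvist): ∀x ∀y (Rxy → ∃z (Rxz ∧ Rzy)) — i.e. density.
G1: fails — Ruv but no z with Ruz and Rzv.
G2: fails — R31 but no z with R3z and Rz1.
G3: ✓.
G4: fails — Rw2w4 but no z with Rw2z and Rzw4.
Valid on: G3.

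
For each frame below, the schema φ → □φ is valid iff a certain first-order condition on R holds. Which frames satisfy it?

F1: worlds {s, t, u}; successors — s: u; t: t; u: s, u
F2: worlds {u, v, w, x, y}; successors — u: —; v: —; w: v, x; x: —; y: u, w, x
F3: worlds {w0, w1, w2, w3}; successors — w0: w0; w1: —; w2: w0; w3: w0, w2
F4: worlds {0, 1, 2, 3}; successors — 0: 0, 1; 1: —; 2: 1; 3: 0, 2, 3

none

Frame correspondent (Sahlqvist): ∀x ∀z (xRz → ∃w (x = w ∧ z = w)) — i.e. a generalized confluence (Geach) condition.
F1: fails — sRu but s ≠ u.
F2: fails — wRv but w ≠ v.
F3: fails — w2Rw0 but w2 ≠ w0.
F4: fails — 0R1 but 0 ≠ 1.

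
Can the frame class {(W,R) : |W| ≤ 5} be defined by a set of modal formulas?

No — not modally definable

Any modally definable frame class is closed under disjoint unions.
Any modal formula valid on each of 6 disjoint one-world frames is valid on their disjoint union (validity is preserved under disjoint unions). Each one-world frame has |W|=1≤5, but the union has |W|=6.
So no modal formula (or set of formulas) defines exactly the |W|≤5 frames.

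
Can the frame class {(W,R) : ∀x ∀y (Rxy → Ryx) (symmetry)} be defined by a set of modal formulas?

Yes — defined by q → □◇q

The condition is symmetry. A defining modal formula is q → □◇q.
Suppose q→□◇q is valid. Take Rxy and set V(q)={x}. Then q at x, so □◇q at x, so ◇q at y, so some z with Ryz has q; z=x, i.e. Ryx.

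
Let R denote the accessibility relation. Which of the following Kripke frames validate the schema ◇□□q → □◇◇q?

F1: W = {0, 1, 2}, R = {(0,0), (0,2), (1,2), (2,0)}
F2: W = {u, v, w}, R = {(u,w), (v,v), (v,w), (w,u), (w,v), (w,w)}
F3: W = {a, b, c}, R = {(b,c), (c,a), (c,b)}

F1, F2

This is the axiom for a generalized confluence (Geach) condition; its first-order frame correspondent is ∀x ∀y ∀z ((xRy ∧ xRz) → ∃w (yR²w ∧ zR²w)).
F1: satisfies the condition.
F2: satisfies the condition.
F3: fails — cRa, cRa but no w with aR²w and aR²w.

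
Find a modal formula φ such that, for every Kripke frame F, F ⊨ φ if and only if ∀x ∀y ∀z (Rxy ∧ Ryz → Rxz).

The condition is transitivity. The 4 schema □s → □□s defines it.
Suppose □s→□□s is valid. Take Rxy, Ryz and set V(s)={w : Rxw}. Then □s at x, so □□s at x, so □s at y, so s at z, i.e. Rxz.

□s → □□s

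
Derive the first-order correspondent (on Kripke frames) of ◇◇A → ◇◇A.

This is a Sahlqvist (Geach-type) schema ◇^2□^0A → □^0◇^2A.
Minimal-valuation argument: fix x; take any y with xR^2y and any z with xR^0z. Set V(A) to the set of worlds R-reachable from y in exactly 0 steps. Then □^0A holds at y, so the antecedent holds at x; validity forces ◇^2A at z, giving a w with zR^2w and yR^0w.
First-order correspondent: ∀x ∀y (xR²y → ∃w (y = w ∧ xR²w)).

∀x ∀y (xR²y → ∃w (y = w ∧ xR²w))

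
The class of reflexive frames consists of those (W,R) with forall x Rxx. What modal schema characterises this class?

A defining formula is □q → q (the T axiom).
Suppose □q→q is valid. At any x set V(q)={w : Rxw}. Then □q holds at x, so q holds at x, i.e. Rxx.

□q → q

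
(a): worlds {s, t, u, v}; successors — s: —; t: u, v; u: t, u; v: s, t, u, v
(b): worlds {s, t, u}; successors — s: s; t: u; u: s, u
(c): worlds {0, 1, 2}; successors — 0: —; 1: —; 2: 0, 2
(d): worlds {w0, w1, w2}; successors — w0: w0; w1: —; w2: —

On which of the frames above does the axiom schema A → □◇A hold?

(d)

This is the axiom for symmetry; its first-order frame correspondent is ∀x ∀y (Rxy → Ryx).
(a): fails — Rvu but not Ruv.
(b): fails — Rus but not Rsu.
(c): fails — R20 but not R02.
(d): condition met.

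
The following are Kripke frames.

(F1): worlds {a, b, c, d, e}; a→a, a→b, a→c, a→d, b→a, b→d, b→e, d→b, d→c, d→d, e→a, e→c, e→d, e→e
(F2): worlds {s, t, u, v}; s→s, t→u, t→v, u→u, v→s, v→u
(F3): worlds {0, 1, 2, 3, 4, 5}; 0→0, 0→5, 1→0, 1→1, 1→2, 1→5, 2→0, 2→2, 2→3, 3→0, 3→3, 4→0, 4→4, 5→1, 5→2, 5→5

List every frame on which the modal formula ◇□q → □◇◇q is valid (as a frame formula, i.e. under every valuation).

(F3)

The schema corresponds to a generalized confluence (Geach) condition: ∀x ∀y ∀z ((xRy ∧ xRz) → ∃w (yRw ∧ zR²w)).
(F1): fails — aRa, aRc but no w with aRw and cR²w.
(F2): fails — vRs, vRu but no w with sRw and uR²w.
(F3): ✓.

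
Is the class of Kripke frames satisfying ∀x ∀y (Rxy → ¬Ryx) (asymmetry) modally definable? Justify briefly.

Any modally definable frame class is closed under surjective bounded morphisms.
The 4-cycle (worlds s,t,u,v with s→t→u→v→s) is asymmetric. Mapping every world to a single reflexive point • is a surjective bounded morphism, and the reflexive point is not asymmetric (R•• but asymmetry requires ¬R••).
So the class is not modally definable.

No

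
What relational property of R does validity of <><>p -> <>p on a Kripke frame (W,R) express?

This schema is equivalent to the 4 axiom □p → □□p.
It corresponds to transitivity: forall x forall y forall z (Rxy & Ryz -> Rxz).

Transitivity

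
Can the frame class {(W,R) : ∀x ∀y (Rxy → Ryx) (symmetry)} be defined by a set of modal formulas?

Yes: it is symmetry, defined by the B schema p → □◇p.
Suppose p→□◇p is valid. Take Rxy and set V(p)={x}. Then p at x, so □◇p at x, so ◇p at y, so some z with Ryz has p; z=x, i.e. Ryx.

Definable; p → □◇p defines it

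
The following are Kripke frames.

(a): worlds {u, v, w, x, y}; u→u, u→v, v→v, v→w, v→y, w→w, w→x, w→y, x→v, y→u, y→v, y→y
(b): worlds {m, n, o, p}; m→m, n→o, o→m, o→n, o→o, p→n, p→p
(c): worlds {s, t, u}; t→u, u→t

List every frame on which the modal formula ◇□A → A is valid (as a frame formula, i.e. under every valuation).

(c)

This is the axiom for symmetry; its first-order frame correspondent is ∀x ∀y (Rxy → Ryx).
(a): fails — Ruv but not Rvu.
(b): fails — Rom but not Rmo.
(c): satisfies the condition.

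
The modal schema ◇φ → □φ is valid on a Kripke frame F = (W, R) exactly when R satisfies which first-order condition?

partial functionality: ∀x ∀y ∀z (Rxy ∧ Rxz → y = z)

Suppose ◇φ→□φ is valid. Take Rxy, Rxz and set V(φ)={y}. Then ◇φ at x, so □φ at x, so φ at z, i.e. z=y.
Conversely, any frame satisfying ∀x ∀y ∀z (Rxy ∧ Rxz → y = z) validates the schema.
Frame condition: ∀x ∀y ∀z (Rxy ∧ Rxz → y = z).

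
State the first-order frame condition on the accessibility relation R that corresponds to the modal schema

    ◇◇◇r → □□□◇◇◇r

This is a Sahlqvist (Geach-type) schema ◇^3□^0r → □^3◇^3r.
Minimal-valuation argument: fix x; take any y with xR^3y and any z with xR^3z. Set V(r) to the set of worlds R-reachable from y in exactly 0 steps. Then □^0r holds at y, so the antecedent holds at x; validity forces ◇^3r at z, giving a w with zR^3w and yR^0w.
First-order correspondent: ∀x ∀y ∀z ((xR³y ∧ xR³z) → ∃w (y = w ∧ zR³w)).

∀x ∀y ∀z ((xR³y ∧ xR³z) → ∃w (y = w ∧ zR³w))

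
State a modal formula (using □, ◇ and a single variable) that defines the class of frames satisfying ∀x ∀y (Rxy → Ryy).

□(□s → s)

This is shift-reflexivity; the standard corresponding axiom is T□: □(□s → s).
Suppose □(□s→s) is valid. Take Rxy and set V(s)={w : Ryw}. Then at y, □s holds; since □(□s→s) at x, □s→s at y, so s at y, i.e. Ryy.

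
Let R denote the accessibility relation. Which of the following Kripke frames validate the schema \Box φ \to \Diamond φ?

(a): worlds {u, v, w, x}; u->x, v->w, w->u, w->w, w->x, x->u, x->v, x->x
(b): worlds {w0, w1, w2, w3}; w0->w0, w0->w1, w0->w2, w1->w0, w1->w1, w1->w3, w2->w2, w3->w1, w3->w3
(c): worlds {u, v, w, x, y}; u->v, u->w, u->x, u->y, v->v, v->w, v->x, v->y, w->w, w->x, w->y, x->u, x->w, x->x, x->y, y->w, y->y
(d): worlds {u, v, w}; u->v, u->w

(a), (b), (c)

The schema corresponds to seriality: \forall x \exists y Rxy.
(a): satisfies the condition.
(b): satisfies the condition.
(c): satisfies the condition.
(d): fails — world v has no successor.
Valid on: (a), (b), (c).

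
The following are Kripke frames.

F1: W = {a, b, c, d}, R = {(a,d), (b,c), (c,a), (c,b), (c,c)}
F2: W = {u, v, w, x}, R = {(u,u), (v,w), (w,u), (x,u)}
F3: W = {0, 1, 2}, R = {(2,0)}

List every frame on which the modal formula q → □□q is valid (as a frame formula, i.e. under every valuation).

F3

Frame correspondent (Sahlqvist): ∀x ∀z (xR²z → ∃w (x = w ∧ z = w)) — i.e. a generalized confluence (Geach) condition.
F1: fails — bR²a but b ≠ a.
F2: fails — vR²u but v ≠ u.
F3: condition met.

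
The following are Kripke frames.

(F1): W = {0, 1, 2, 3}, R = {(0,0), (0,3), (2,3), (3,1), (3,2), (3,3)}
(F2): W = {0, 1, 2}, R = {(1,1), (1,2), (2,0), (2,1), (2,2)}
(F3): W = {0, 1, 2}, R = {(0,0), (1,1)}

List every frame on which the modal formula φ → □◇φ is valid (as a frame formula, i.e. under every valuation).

(F3)

Frame correspondent (Sahlqvist): ∀x ∀y (Rxy → Ryx) — i.e. symmetry.
(F1): fails — R31 but not R13.
(F2): fails — R20 but not R02.
(F3): satisfies the condition.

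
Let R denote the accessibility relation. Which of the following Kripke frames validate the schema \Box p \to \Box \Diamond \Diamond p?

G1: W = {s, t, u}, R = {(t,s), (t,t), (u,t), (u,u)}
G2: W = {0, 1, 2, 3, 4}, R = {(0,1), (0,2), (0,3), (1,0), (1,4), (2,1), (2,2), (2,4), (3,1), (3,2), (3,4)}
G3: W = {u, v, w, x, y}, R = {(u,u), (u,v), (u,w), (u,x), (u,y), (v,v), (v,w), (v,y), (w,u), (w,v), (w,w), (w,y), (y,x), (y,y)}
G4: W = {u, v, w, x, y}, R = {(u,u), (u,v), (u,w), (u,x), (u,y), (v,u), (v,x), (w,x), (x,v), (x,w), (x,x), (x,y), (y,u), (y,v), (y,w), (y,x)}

Frame correspondent (Sahlqvist): \forall x \forall z (xRz \to \exists w (xRw \wedge z R^2 w)) — i.e. a generalized confluence (Geach) condition.
G1: fails — tRs but no w with tRw and sR²w.
G2: fails — 1R4 but no w with 1Rw and 4R²w.
G3: fails — uRx but no t with uRt and xR²t.
G4: satisfies the condition.

G4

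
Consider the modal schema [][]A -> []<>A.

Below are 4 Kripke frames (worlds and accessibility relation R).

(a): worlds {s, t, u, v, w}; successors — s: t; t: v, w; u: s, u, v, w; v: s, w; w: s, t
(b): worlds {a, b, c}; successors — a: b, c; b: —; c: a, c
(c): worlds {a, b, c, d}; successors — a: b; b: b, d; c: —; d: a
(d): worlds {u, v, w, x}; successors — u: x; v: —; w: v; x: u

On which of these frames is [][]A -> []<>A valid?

(a), (c)

This is the axiom for a generalized confluence (Geach) condition; its first-order frame correspondent is forall x forall z (xRz -> exists w (x R^2 w & zRw)).
(a): satisfies the condition.
(b): fails — aRb but no w with aR²w and bRw.
(c): satisfies the condition.
(d): fails — wRv but no t with wR²t and vRt.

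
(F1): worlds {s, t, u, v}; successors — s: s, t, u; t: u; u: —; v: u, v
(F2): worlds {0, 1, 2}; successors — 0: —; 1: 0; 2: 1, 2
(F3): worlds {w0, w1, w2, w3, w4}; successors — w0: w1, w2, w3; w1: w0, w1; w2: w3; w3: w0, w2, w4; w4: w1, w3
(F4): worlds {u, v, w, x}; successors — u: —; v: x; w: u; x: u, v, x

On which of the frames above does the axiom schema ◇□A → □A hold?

none

Frame correspondent (Sahlqvist): ∀x ∀y ∀z (Rxy ∧ Rxz → Ryz) — i.e. the Euclidean property.
(F1): fails — Rsu and Rsu but not Ruu.
(F2): fails — R10 and R10 but not R00.
(F3): fails — Rw0w1 and Rw0w2 but not Rw1w2.
(F4): fails — Rwu and Rwu but not Ruu.
Valid on no frame.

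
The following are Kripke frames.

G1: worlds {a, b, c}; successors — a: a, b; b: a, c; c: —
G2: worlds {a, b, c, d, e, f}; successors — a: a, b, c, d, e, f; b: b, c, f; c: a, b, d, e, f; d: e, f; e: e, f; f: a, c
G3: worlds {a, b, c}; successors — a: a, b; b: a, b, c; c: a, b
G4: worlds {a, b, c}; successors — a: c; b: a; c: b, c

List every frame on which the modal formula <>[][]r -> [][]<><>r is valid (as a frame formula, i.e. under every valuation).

G2, G3, G4

Frame correspondent (Sahlqvist): forall x forall y forall z ((xRy & x R^2 z) -> exists w (y R^2 w & z R^2 w)) — i.e. a generalized confluence (Geach) condition.
G1: fails — aRa, aR²c but no w with aR²w and cR²w.
G2: satisfies the condition.
G3: satisfies the condition.
G4: satisfies the condition.
Valid on: G2, G3, G4.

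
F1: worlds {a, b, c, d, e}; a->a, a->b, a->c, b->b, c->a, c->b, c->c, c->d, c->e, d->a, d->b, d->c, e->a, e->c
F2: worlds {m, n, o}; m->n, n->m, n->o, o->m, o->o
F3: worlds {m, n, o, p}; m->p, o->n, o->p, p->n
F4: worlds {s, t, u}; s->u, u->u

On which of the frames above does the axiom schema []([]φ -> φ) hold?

F4

This is the axiom for shift-reflexivity; its first-order frame correspondent is forall x forall y (Rxy -> Ryy).
F1: fails — Rcd but not Rdd.
F2: fails — Rom but not Rmm.
F3: fails — Ron but not Rnn.
F4: satisfies the condition.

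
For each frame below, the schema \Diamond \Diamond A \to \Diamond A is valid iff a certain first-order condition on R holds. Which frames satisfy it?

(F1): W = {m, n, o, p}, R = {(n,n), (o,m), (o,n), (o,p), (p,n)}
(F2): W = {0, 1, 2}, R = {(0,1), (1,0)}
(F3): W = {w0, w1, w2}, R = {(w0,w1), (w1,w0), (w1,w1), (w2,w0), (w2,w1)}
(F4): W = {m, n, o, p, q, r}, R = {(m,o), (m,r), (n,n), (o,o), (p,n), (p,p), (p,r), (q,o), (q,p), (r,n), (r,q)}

(F1)

The schema corresponds to transitivity: \forall x \forall y \forall z (Rxy \wedge Ryz \to Rxz).
(F1): holds.
(F2): fails — R01 and R10 but not R00.
(F3): fails — Rw0w1 and Rw1w0 but not Rw0w0.
(F4): fails — Rpr and Rrq but not Rpq.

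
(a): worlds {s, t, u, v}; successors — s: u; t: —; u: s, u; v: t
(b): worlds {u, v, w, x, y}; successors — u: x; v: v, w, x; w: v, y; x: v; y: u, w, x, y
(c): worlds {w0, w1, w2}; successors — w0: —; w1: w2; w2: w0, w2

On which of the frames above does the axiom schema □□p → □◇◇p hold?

(b)

Frame correspondent (Sahlqvist): ∀x ∀z (xRz → ∃w (xR²w ∧ zR²w)) — i.e. a generalized confluence (Geach) condition.
(a): fails — vRt but no w with vR²w and tR²w.
(b): condition met.
(c): fails — w2Rw0 but no w with w2R²w and w0R²w.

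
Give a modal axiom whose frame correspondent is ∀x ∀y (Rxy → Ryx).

q → □◇q

The condition is symmetry. The B schema q → □◇q defines it.
Suppose q→□◇q is valid. Take Rxy and set V(q)={x}. Then q at x, so □◇q at x, so ◇q at y, so some z with Ryz has q; z=x, i.e. Ryx.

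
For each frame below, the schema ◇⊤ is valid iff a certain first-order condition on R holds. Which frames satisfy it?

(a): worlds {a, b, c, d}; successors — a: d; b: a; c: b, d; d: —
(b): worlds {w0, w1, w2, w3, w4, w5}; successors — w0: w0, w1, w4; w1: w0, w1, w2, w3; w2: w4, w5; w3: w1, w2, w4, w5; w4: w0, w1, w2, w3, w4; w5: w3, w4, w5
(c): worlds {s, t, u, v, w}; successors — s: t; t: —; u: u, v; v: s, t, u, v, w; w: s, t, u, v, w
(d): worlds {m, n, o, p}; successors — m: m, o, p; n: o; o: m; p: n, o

(b), (d)

This is the axiom for seriality; its first-order frame correspondent is ∀x ∃y Rxy.
(a): fails — world d has no successor.
(b): ✓.
(c): fails — world t has no successor.
(d): ✓.
Valid on: (b), (d).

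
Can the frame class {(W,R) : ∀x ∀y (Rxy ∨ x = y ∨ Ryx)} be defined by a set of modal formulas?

If a class were modally definable it would be closed under disjoint unions (Goldblatt–Thomason).
Take 3 disjoint single-world reflexive frames: each is trivially connected, but their disjoint union has 3 worlds with no edge between distinct components, so it is not connected.
So no modal formula (or set of formulas) defines exactly the connected frames.

No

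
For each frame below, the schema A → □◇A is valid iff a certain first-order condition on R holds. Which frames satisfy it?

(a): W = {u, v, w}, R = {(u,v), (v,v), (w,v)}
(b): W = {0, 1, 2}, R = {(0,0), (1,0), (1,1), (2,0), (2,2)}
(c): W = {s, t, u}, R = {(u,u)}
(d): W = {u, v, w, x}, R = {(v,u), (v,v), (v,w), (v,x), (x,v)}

Frame correspondent (Sahlqvist): ∀x ∀y (Rxy → Ryx) — i.e. symmetry.
(a): fails — Ruv but not Rvu.
(b): fails — R10 but not R01.
(c): condition met.
(d): fails — Rvw but not Rwv.
Valid on: (c).

(c)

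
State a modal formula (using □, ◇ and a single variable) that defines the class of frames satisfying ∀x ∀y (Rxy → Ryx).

ψ → □◇ψ

A defining formula is ψ → □◇ψ (the B axiom).
Suppose ψ→□◇ψ is valid. Take Rxy and set V(ψ)={x}. Then ψ at x, so □◇ψ at x, so ◇ψ at y, so some z with Ryz has ψ; z=x, i.e. Ryx.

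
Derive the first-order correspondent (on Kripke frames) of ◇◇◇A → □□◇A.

∀x ∀y ∀z ((xR³y ∧ xR²z) → ∃w (y = w ∧ zRw))

This is a Sahlqvist (Geach-type) schema ◇^3□^0A → □^2◇^1A.
First-order correspondent: ∀x ∀y ∀z ((xR³y ∧ xR²z) → ∃w (y = w ∧ zRw)).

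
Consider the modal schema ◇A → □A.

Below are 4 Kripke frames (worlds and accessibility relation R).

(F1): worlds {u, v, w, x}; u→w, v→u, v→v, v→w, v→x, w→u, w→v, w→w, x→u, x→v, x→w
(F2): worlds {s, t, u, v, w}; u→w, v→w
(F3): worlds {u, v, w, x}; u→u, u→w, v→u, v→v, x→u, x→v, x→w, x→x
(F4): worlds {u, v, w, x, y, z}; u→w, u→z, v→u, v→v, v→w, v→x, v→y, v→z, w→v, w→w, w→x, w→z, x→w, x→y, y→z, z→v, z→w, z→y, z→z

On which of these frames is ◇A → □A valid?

The schema corresponds to partial functionality: ∀x ∀y ∀z (Rxy ∧ Rxz → y = z).
(F1): fails — v sees both u and v.
(F2): satisfies the condition.
(F3): fails — u sees both u and w.
(F4): fails — u sees both w and z.

(F2)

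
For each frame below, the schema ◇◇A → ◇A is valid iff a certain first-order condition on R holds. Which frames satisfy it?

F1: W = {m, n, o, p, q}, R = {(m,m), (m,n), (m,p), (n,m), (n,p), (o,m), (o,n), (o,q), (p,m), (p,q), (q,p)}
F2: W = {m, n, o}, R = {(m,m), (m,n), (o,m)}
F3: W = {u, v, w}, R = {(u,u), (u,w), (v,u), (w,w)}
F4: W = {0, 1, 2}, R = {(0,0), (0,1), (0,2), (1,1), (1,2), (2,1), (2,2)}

This is the axiom for transitivity; its first-order frame correspondent is ∀x ∀y ∀z (Rxy ∧ Ryz → Rxz).
F1: fails — Rom and Rmp but not Rop.
F2: fails — Rom and Rmn but not Ron.
F3: fails — Rvu and Ruw but not Rvw.
F4: ✓.

F4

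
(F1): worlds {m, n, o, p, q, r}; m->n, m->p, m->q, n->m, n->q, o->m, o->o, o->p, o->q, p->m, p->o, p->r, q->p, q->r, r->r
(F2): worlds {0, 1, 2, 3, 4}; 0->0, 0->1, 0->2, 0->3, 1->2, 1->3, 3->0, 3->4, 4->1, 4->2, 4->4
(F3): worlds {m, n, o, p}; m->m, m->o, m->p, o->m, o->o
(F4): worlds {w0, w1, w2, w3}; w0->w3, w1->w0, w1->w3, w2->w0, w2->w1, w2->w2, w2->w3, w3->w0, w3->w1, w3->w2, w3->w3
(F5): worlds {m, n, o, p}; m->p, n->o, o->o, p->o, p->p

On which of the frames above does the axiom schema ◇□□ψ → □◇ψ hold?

Frame correspondent (Sahlqvist): ∀x ∀y ∀z ((xRy ∧ xRz) → ∃w (yR²w ∧ zRw)) — i.e. a generalized confluence (Geach) condition.
(F1): fails — nRq, nRm but no w with qR²w and mRw.
(F2): fails — 0R0, 0R2 but no w with 0R²w and 2Rw.
(F3): fails — mRm, mRp but no w with mR²w and pRw.
(F4): ✓.
(F5): ✓.
Valid on: (F4), (F5).

(F4), (F5)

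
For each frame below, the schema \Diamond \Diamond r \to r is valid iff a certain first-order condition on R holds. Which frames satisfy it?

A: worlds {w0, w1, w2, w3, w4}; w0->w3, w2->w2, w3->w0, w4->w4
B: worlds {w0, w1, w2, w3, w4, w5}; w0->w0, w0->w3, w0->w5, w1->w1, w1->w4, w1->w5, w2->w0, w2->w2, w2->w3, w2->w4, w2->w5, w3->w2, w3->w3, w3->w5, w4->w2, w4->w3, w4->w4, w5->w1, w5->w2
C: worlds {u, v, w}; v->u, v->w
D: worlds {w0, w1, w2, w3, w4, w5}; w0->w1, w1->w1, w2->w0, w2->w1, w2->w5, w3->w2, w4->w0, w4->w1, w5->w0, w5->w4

The schema corresponds to a generalized confluence (Geach) condition: \forall x \forall y (x R^2 y \to \exists w (y = w \wedge x = w)).
A: condition met.
B: fails — w0R²w1 but w1 ≠ w0.
C: condition met.
D: fails — w0R²w1 but w1 ≠ w0.
Valid on: A, C.

A, C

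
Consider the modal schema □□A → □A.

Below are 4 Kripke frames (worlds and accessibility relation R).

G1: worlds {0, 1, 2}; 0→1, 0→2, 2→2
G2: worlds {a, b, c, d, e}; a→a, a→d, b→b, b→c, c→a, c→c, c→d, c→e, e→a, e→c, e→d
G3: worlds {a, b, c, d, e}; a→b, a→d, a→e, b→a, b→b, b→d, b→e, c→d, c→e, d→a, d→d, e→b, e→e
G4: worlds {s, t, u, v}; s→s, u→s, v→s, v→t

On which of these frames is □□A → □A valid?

G2, G3

The schema corresponds to density: ∀x ∀y (Rxy → ∃z (Rxz ∧ Rzy)).
G1: fails — R01 but no z with R0z and Rz1.
G2: holds.
G3: holds.
G4: fails — Rvt but no z with Rvz and Rzt.
Valid on: G2, G3.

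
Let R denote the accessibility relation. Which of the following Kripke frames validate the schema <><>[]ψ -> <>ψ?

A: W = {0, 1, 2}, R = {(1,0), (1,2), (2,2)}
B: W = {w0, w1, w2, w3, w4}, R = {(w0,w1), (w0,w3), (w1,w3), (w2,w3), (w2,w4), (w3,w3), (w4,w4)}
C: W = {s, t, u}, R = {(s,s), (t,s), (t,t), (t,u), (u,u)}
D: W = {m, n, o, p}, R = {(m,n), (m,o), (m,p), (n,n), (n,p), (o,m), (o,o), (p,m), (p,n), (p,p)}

A, B, C

This is the axiom for a generalized confluence (Geach) condition; its first-order frame correspondent is forall x forall y (x R^2 y -> exists w (yRw & xRw)).
A: ✓.
B: ✓.
C: ✓.
D: fails — oR²n but no w with nRw and oRw.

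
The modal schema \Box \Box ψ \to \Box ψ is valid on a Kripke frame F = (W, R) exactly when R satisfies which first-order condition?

Suppose □□ψ→□ψ is valid. Take Rxy and set V(ψ)={w : xR²w}. Then □□ψ at x, so □ψ at x, so ψ at y, i.e. ∃z(Rxz∧Rzy).
Conversely, on a frame with density the schema holds at every world under every valuation.
So the correspondent is density.

density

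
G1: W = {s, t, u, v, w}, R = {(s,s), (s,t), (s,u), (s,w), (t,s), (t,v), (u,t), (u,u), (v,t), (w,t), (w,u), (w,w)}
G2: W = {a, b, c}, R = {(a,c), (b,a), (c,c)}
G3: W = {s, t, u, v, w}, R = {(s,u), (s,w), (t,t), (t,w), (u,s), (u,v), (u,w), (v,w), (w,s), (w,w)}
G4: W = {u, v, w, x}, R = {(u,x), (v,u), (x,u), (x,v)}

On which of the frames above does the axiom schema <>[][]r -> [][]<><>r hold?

G1, G2, G3

This is the axiom for a generalized confluence (Geach) condition; its first-order frame correspondent is forall x forall y forall z ((xRy & x R^2 z) -> exists w (y R^2 w & z R^2 w)).
G1: satisfies the condition.
G2: satisfies the condition.
G3: satisfies the condition.
G4: fails — xRv, xR²u but no t with vR²t and uR²t.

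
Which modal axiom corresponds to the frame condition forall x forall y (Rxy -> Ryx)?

q → □◇q

A defining formula is q → □◇q (the B axiom).
Suppose q→□◇q is valid. Take Rxy and set V(q)={x}. Then q at x, so □◇q at x, so ◇q at y, so some z with Ryz has q; z=x, i.e. Ryx.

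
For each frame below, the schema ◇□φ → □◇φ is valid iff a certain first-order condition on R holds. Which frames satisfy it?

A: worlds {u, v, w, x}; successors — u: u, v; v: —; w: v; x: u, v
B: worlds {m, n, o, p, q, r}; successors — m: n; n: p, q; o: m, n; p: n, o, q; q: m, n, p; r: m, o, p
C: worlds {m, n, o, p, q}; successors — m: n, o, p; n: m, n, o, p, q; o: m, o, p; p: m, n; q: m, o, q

The schema corresponds to convergence: ∀x ∀y ∀z (Rxy ∧ Rxz → ∃w (Ryw ∧ Rzw)).
A: fails — Ruv and Ruv but v and v have no common successor.
B: fails — Ron and Rom but n and m have no common successor.
C: ✓.

C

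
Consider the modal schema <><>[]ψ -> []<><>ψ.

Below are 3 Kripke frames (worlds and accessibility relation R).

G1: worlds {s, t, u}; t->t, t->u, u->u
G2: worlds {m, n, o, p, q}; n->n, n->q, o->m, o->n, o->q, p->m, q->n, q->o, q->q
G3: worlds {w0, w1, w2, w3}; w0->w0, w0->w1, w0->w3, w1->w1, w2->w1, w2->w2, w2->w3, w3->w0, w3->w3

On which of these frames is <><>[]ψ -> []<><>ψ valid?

This is the axiom for a generalized confluence (Geach) condition; its first-order frame correspondent is forall x forall y forall z ((x R^2 y & xRz) -> exists w (yRw & z R^2 w)).
G1: holds.
G2: fails — oR²n, oRm but no w with nRw and mR²w.
G3: fails — w0R²w3, w0Rw1 but no w with w3Rw and w1R²w.
Valid on: G1.

G1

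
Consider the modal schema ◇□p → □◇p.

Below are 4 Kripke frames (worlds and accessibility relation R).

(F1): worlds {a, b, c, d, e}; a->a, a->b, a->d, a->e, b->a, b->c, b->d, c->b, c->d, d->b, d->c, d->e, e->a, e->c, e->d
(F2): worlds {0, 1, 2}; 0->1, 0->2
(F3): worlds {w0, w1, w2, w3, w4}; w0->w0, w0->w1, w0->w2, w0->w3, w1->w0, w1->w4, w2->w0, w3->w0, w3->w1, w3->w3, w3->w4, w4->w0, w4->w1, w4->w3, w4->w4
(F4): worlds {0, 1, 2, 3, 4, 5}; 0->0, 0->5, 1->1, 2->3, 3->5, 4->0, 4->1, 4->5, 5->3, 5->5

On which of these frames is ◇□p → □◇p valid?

(F1), (F3)

Frame correspondent (Sahlqvist): ∀x ∀y ∀z (Rxy ∧ Rxz → ∃w (Ryw ∧ Rzw)) — i.e. convergence.
(F1): ✓.
(F2): fails — R01 and R01 but 1 and 1 have no common successor.
(F3): ✓.
(F4): fails — R45 and R41 but 5 and 1 have no common successor.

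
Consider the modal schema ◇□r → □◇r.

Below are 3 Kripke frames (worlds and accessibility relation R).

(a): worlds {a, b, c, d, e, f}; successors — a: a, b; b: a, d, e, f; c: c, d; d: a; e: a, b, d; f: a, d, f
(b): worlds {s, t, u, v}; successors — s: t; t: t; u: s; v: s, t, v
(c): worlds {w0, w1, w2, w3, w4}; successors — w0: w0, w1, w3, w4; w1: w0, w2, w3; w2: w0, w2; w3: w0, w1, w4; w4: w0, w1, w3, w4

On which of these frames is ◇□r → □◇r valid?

Frame correspondent (Sahlqvist): ∀x ∀y ∀z (Rxy ∧ Rxz → ∃w (Ryw ∧ Rzw)) — i.e. convergence.
(a): fails — Rcc and Rcd but c and d have no common successor.
(b): ✓.
(c): ✓.

(b), (c)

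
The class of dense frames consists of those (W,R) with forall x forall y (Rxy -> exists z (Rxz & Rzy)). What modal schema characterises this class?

A defining formula is □□s → □s (the C4 axiom).

□□s → □s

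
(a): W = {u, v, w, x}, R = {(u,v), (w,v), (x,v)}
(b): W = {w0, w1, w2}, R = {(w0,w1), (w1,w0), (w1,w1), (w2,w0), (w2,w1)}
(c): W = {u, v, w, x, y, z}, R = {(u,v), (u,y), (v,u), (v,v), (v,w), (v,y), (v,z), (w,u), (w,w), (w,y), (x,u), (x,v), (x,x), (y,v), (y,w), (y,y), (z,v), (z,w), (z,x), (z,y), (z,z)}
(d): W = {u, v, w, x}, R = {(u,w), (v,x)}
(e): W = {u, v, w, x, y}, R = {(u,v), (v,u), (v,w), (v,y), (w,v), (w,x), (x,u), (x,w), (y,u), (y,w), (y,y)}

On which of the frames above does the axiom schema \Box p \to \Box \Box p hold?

(a), (d)

This is the axiom for transitivity; its first-order frame correspondent is \forall x \forall y \forall z (Rxy \wedge Ryz \to Rxz).
(a): holds.
(b): fails — Rw0w1 and Rw1w0 but not Rw0w0.
(c): fails — Ruv and Rvz but not Ruz.
(d): holds.
(e): fails — Ruv and Rvw but not Ruw.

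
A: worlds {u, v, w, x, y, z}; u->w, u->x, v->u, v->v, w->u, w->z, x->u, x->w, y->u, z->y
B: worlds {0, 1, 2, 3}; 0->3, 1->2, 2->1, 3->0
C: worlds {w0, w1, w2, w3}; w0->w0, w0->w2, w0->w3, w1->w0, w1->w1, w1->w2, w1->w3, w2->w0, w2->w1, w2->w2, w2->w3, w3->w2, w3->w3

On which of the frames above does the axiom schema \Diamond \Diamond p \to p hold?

This is the axiom for a generalized confluence (Geach) condition; its first-order frame correspondent is \forall x \forall y (x R^2 y \to \exists w (y = w \wedge x = w)).
A: fails — uR²w but w ≠ u.
B: satisfies the condition.
C: fails — w0R²w1 but w1 ≠ w0.
Valid on: B.

B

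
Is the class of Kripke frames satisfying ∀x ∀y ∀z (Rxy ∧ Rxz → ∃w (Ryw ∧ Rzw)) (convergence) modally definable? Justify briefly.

This is a Sahlqvist condition; the .2 axiom ◇□r → □◇r defines it.
Suppose ◇□r→□◇r is valid. Take Rxy, Rxz and set V(r)={w : Ryw}. Then □r at y so ◇□r at x, so □◇r at x, so ◇r at z, giving w with Rzw and Ryw.

Yes — defined by ◇□r → □◇r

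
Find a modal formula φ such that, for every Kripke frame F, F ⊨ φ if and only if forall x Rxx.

□r → r

This is reflexivity; the standard corresponding axiom is T: □r → r.
Suppose □r→r is valid. At any x set V(r)={w : Rxw}. Then □r holds at x, so r holds at x, i.e. Rxx.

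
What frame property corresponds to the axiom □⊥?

□⊥ is valid iff no world has any successor (otherwise □⊥ fails at any world with one).

Emptiness of R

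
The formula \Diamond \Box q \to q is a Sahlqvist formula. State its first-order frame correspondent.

symmetry

This is a form of the B axiom.
Its frame correspondent is symmetry — \forall x \forall y (Rxy \to Ryx).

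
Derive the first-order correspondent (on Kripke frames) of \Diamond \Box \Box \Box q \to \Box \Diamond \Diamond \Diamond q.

This is a Sahlqvist (Geach-type) schema ◇^1□^3q → □^1◇^3q.
First-order correspondent: \forall x \forall y \forall z ((xRy \wedge xRz) \to \exists w (y R^3 w \wedge z R^3 w)).

\forall x \forall y \forall z ((xRy \wedge xRz) \to \exists w (y R^3 w \wedge z R^3 w))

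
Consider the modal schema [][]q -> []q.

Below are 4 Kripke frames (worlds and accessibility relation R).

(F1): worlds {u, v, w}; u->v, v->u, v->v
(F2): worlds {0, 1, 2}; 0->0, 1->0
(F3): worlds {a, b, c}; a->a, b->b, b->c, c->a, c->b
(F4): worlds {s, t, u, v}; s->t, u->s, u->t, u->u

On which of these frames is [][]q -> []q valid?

(F1), (F2), (F3)

Frame correspondent (Sahlqvist): forall x forall y (Rxy -> exists z (Rxz & Rzy)) — i.e. density.
(F1): ✓.
(F2): ✓.
(F3): ✓.
(F4): fails — Rst but no z with Rsz and Rzt.
Valid on: (F1), (F2), (F3).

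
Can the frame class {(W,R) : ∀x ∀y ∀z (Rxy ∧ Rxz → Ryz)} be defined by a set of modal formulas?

Yes, by ◇r → □◇r

This is a Sahlqvist condition; the 5 axiom ◇r → □◇r defines it.
Suppose ◇r→□◇r is valid. Take Rxy, Rxz and set V(r)={y}. Then ◇r at x, so □◇r at x, so ◇r at z, so some w with Rzw has r; w=y, i.e. Rzy. By symmetry of the argument, Ryz.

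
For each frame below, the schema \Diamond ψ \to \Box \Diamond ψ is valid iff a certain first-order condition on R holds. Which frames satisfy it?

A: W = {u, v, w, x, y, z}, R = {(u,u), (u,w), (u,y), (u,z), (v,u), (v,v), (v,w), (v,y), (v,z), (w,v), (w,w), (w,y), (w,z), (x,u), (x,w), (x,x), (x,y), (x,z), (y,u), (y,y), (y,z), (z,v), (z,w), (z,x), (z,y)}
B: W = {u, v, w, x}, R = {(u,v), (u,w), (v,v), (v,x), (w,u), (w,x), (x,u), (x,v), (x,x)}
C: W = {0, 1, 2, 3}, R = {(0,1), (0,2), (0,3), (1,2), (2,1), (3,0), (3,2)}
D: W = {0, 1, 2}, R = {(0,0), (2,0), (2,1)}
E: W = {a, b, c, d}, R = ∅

E

Frame correspondent (Sahlqvist): \forall x \forall y \forall z (Rxy \wedge Rxz \to Ryz) — i.e. the Euclidean property.
A: fails — Ruy and Ruw but not Ryw.
B: fails — Ruv and Ruw but not Rvw.
C: fails — R02 and R02 but not R22.
D: fails — R20 and R21 but not R01.
E: holds.
Valid on: E.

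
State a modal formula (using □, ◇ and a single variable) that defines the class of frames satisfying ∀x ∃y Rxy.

□ψ → ◇ψ

This is seriality; the standard corresponding axiom is D: □ψ → ◇ψ.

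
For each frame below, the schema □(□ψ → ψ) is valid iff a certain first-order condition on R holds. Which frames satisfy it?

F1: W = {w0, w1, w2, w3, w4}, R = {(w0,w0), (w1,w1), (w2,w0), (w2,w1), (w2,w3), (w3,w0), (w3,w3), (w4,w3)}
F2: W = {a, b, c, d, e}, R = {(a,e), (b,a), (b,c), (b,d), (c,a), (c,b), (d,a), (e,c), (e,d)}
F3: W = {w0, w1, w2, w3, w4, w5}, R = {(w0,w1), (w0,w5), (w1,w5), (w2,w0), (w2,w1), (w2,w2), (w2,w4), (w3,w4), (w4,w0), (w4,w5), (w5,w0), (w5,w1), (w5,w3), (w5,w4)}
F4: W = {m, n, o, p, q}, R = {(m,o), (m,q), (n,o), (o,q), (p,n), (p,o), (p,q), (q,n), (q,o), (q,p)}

The schema corresponds to shift-reflexivity: ∀x ∀y (Rxy → Ryy).
F1: ✓.
F2: fails — Rbc but not Rcc.
F3: fails — Rw1w5 but not Rw5w5.
F4: fails — Rpn but not Rnn.
Valid on: F1.

F1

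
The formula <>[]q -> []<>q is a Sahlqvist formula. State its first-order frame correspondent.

convergence

This schema is the .2 axiom.
It corresponds to convergence: forall x forall y forall z (Rxy & Rxz -> exists w (Ryw & Rzw)).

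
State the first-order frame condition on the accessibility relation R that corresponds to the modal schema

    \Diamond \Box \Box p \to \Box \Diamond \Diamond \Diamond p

\forall x \forall y \forall z ((xRy \wedge xRz) \to \exists w (y R^2 w \wedge z R^3 w))

This is a Sahlqvist (Geach-type) schema ◇^1□^2p → □^1◇^3p.
Minimal-valuation argument: fix x; take any y with xR^1y and any z with xR^1z. Set V(p) to the set of worlds R-reachable from y in exactly 2 steps. Then □^2p holds at y, so the antecedent holds at x; validity forces ◇^3p at z, giving a w with zR^3w and yR^2w.
First-order correspondent: \forall x \forall y \forall z ((xRy \wedge xRz) \to \exists w (y R^2 w \wedge z R^3 w)).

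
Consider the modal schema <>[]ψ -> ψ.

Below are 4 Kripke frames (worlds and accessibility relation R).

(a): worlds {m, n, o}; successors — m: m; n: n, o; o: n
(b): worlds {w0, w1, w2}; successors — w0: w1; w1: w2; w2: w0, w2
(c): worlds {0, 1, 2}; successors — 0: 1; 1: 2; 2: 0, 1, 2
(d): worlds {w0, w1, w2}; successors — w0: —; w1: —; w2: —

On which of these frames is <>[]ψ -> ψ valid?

(a), (d)

Frame correspondent (Sahlqvist): forall x forall y (Rxy -> Ryx) — i.e. symmetry.
(a): condition met.
(b): fails — Rw1w2 but not Rw2w1.
(c): fails — R01 but not R10.
(d): condition met.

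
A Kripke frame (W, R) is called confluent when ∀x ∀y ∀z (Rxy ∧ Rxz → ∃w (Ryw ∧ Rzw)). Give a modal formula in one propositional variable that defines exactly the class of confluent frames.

A defining formula is ◇□ψ → □◇ψ (the .2 axiom).
Suppose ◇□ψ→□◇ψ is valid. Take Rxy, Rxz and set V(ψ)={w : Ryw}. Then □ψ at y so ◇□ψ at x, so □◇ψ at x, so ◇ψ at z, giving w with Rzw and Ryw.

◇□ψ → □◇ψ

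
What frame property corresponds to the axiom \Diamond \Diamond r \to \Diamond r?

This schema is equivalent to the 4 axiom □r → □□r.
It corresponds to transitivity: \forall x \forall y \forall z (Rxy \wedge Ryz \to Rxz).

transitivity: \forall x \forall y \forall z (Rxy \wedge Ryz \to Rxz)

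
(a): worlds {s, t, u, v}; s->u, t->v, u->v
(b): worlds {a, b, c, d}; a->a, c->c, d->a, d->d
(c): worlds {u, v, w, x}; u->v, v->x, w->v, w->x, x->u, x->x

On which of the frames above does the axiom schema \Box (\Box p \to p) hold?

(b)

This is the axiom for shift-reflexivity; its first-order frame correspondent is \forall x \forall y (Rxy \to Ryy).
(a): fails — Rsu but not Ruu.
(b): condition met.
(c): fails — Ruv but not Rvv.
Valid on: (b).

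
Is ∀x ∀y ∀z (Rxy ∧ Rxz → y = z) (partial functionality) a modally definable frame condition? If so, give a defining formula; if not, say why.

Yes: it is partial functionality, defined by the CD schema ◇r → □r.
Suppose ◇r→□r is valid. Take Rxy, Rxz and set V(r)={y}. Then ◇r at x, so □r at x, so r at z, i.e. z=y.

Yes — defined by ◇r → □r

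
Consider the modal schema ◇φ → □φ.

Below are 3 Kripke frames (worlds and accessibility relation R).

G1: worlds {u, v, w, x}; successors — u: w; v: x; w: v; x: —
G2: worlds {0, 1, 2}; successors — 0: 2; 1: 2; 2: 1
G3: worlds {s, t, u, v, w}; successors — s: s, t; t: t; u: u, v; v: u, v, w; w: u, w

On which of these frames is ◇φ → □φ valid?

G1, G2

Frame correspondent (Sahlqvist): ∀x ∀y ∀z (Rxy ∧ Rxz → y = z) — i.e. partial functionality.
G1: condition met.
G2: condition met.
G3: fails — s sees both s and t.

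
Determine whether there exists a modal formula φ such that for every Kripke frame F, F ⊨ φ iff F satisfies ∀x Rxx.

The condition is reflexivity. A defining modal formula is □q → q.
Suppose □q→q is valid. At any x set V(q)={w : Rxw}. Then □q holds at x, so q holds at x, i.e. Rxx.

Definable; □q → q defines it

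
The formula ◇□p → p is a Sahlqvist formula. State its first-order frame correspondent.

symmetry: ∀x ∀y (Rxy → Ryx)

Replacing p by ¬p and contraposing gives the equivalent schema p → □◇p.
Suppose p→□◇p is valid. Take Rxy and set V(p)={x}. Then p at x, so □◇p at x, so ◇p at y, so some z with Ryz has p; z=x, i.e. Ryx.
Conversely, any frame satisfying ∀x ∀y (Rxy → Ryx) validates the schema.
So the correspondent is symmetry.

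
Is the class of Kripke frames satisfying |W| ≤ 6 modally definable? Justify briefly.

If a class were modally definable it would be closed under disjoint unions (Goldblatt–Thomason).
Any modal formula valid on each of 7 disjoint one-world frames is valid on their disjoint union (validity is preserved under disjoint unions). Each one-world frame has |W|=1≤6, but the union has |W|=7.
So the class is not modally definable.

Not modally definable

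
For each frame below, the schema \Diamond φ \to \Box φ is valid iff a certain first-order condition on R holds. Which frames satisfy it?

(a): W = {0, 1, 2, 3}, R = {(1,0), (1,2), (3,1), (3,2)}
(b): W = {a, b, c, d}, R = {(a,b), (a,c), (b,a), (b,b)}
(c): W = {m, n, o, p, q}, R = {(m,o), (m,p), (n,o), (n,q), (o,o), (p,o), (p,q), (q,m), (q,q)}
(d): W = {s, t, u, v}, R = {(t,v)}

(d)

The schema corresponds to partial functionality: \forall x \forall y \forall z (Rxy \wedge Rxz \to y = z).
(a): fails — 1 sees both 0 and 2.
(b): fails — a sees both b and c.
(c): fails — m sees both o and p.
(d): condition met.
Valid on: (d).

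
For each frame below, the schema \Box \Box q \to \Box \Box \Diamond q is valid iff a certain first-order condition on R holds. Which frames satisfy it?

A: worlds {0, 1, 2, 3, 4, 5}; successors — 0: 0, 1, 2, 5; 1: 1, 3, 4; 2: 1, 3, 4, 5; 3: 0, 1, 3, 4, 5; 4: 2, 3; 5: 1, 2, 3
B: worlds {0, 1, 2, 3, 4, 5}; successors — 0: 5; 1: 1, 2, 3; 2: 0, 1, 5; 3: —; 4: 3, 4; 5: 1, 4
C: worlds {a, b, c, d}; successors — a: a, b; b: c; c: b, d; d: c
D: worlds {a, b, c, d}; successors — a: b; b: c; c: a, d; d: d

A

Frame correspondent (Sahlqvist): \forall x \forall z (x R^2 z \to \exists w (x R^2 w \wedge zRw)) — i.e. a generalized confluence (Geach) condition.
A: ✓.
B: fails — 1R²3 but no w with 1R²w and 3Rw.
C: fails — bR²b but no w with bR²w and bRw.
D: fails — aR²c but no w with aR²w and cRw.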